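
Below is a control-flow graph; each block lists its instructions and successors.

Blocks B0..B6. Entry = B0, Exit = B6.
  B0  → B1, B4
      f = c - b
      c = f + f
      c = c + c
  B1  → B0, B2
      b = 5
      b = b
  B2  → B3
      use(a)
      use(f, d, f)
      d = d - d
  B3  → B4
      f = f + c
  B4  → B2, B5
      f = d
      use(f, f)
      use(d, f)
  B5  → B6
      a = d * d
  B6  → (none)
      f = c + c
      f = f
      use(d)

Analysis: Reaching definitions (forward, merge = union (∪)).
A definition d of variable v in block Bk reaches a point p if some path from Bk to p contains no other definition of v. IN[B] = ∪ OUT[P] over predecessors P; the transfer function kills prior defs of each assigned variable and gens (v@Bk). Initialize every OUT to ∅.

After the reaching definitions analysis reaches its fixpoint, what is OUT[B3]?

Answer: {b@B1, c@B0, d@B2, f@B3}

Working:
Converged values:
  B0:  IN={b@B1, c@B0, f@B0}  OUT={b@B1, c@B0, f@B0}
  B1:  IN={b@B1, c@B0, f@B0}  OUT={b@B1, c@B0, f@B0}
  B2:  IN={b@B1, c@B0, d@B2, f@B0, f@B4}  OUT={b@B1, c@B0, d@B2, f@B0, f@B4}
  B3:  IN={b@B1, c@B0, d@B2, f@B0, f@B4}  OUT={b@B1, c@B0, d@B2, f@B3}
  B4:  IN={b@B1, c@B0, d@B2, f@B0, f@B3}  OUT={b@B1, c@B0, d@B2, f@B4}
  B5:  IN={b@B1, c@B0, d@B2, f@B4}  OUT={a@B5, b@B1, c@B0, d@B2, f@B4}
  B6:  IN={a@B5, b@B1, c@B0, d@B2, f@B4}  OUT={a@B5, b@B1, c@B0, d@B2, f@B6}

Merge at B3: IN[B3] = OUT[B2] = {b@B1, c@B0, d@B2, f@B0, f@B4}
Applying B3's transfer function to that IN value gives OUT[B3] (row B3 above).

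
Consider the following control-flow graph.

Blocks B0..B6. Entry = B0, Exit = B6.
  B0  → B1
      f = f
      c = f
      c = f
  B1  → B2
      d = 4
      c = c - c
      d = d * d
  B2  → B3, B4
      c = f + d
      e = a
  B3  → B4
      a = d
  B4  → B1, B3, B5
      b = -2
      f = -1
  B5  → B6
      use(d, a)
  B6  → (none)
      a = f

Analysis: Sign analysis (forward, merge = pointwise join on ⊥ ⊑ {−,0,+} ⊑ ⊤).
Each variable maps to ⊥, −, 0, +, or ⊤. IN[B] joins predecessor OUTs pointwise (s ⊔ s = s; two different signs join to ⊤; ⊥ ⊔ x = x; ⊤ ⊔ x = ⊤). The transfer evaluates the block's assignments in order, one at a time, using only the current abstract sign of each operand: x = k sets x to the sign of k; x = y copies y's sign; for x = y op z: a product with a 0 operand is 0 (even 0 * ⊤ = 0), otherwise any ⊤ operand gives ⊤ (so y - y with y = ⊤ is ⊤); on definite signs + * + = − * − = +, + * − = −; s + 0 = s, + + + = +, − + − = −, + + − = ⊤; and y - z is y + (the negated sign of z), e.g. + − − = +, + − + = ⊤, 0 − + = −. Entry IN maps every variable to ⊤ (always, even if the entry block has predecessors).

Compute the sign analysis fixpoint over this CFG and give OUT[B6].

Answer: {a: -, b: -, c: ⊤, d: +, e: ⊤, f: -}

Derivation:
Converged values:
  B0:  IN=(all ⊤)  OUT=(all ⊤)
  B1:  IN=(all ⊤)  OUT={d:+; rest ⊤}
  B2:  IN={d:+; rest ⊤}  OUT={d:+; rest ⊤}
  B3:  IN={d:+; rest ⊤}  OUT={a:+, d:+; rest ⊤}
  B4:  IN={d:+; rest ⊤}  OUT={b:-, d:+, f:-; rest ⊤}
  B5:  IN={b:-, d:+, f:-; rest ⊤}  OUT={b:-, d:+, f:-; rest ⊤}
  B6:  IN={b:-, d:+, f:-; rest ⊤}  OUT={a:-, b:-, d:+, f:-; rest ⊤}

Merge at B6: IN[B6] = OUT[B5] = {a: ⊤, b: -, c: ⊤, d: +, e: ⊤, f: -}
Applying B6's transfer function to that IN value gives OUT[B6] (row B6 above).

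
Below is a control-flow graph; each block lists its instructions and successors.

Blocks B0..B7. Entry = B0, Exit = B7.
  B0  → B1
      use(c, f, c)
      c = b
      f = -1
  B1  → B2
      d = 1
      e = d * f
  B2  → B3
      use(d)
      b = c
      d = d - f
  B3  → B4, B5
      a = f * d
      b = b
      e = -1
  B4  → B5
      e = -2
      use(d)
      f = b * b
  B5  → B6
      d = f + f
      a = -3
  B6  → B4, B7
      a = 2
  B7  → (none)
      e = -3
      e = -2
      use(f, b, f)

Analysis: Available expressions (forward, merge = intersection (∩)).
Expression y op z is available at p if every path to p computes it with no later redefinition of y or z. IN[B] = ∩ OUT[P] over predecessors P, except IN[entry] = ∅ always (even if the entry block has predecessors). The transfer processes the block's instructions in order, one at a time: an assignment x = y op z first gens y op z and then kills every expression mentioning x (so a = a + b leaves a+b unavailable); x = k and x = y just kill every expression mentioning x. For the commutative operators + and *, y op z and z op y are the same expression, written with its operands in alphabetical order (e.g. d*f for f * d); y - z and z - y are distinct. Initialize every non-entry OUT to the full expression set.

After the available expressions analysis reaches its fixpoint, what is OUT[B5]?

Answer: {f+f}

Derivation:
Per-block solution:
  B0: | IN={} | OUT={}
  B1: | IN={} | OUT={d*f}
  B2: | IN={d*f} | OUT={}
  B3: | IN={} | OUT={d*f}
  B4: | IN={} | OUT={b*b}
  B5: | IN={} | OUT={f+f}
  B6: | IN={f+f} | OUT={f+f}
  B7: | IN={f+f} | OUT={f+f}

Merge at B5: IN[B5] = OUT[B3] ∩ OUT[B4] = {}
Applying B5's transfer function to that IN value gives OUT[B5] (row B5 above).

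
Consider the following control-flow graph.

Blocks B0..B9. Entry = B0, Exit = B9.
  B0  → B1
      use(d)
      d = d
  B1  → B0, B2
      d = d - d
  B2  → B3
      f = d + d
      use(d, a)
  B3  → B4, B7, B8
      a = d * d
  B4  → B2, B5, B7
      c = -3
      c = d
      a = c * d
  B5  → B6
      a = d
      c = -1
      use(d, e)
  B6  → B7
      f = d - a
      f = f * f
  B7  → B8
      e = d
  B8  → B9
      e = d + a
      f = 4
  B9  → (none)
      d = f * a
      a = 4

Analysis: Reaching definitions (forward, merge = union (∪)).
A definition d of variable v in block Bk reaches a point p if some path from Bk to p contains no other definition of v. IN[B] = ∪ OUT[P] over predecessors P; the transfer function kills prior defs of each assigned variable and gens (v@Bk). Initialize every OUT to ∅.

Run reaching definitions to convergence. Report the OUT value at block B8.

Answer: {a@B3, a@B4, a@B5, c@B4, c@B5, d@B1, e@B8, f@B8}

Working:
Per-block solution:
  B0: | IN={d@B1} | OUT={d@B0}
  B1: | IN={d@B0} | OUT={d@B1}
  B2: | IN={a@B4, c@B4, d@B1, f@B2} | OUT={a@B4, c@B4, d@B1, f@B2}
  B3: | IN={a@B4, c@B4, d@B1, f@B2} | OUT={a@B3, c@B4, d@B1, f@B2}
  B4: | IN={a@B3, c@B4, d@B1, f@B2} | OUT={a@B4, c@B4, d@B1, f@B2}
  B5: | IN={a@B4, c@B4, d@B1, f@B2} | OUT={a@B5, c@B5, d@B1, f@B2}
  B6: | IN={a@B5, c@B5, d@B1, f@B2} | OUT={a@B5, c@B5, d@B1, f@B6}
  B7: | IN={a@B3, a@B4, a@B5, c@B4, c@B5, d@B1, f@B2, f@B6} | OUT={a@B3, a@B4, a@B5, c@B4, c@B5, d@B1, e@B7, f@B2, f@B6}
  B8: | IN={a@B3, a@B4, a@B5, c@B4, c@B5, d@B1, e@B7, f@B2, f@B6} | OUT={a@B3, a@B4, a@B5, c@B4, c@B5, d@B1, e@B8, f@B8}
  B9: | IN={a@B3, a@B4, a@B5, c@B4, c@B5, d@B1, e@B8, f@B8} | OUT={a@B9, c@B4, c@B5, d@B9, e@B8, f@B8}

Merge at B8: IN[B8] = OUT[B3] ⊔ OUT[B7] = {a@B3, a@B4, a@B5, c@B4, c@B5, d@B1, e@B7, f@B2, f@B6}
Applying B8's transfer function to that IN value gives OUT[B8] (row B8 above).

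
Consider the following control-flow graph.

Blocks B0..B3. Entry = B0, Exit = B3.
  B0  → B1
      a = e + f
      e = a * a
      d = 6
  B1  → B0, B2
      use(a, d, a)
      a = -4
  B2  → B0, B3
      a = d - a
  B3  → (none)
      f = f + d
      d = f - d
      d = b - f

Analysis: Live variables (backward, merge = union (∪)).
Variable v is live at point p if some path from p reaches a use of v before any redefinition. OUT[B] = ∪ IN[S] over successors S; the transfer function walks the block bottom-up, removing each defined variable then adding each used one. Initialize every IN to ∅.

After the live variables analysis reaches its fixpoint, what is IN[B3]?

Converged values:
  B0:   IN={b, e, f}   OUT={a, b, d, e, f}
  B1:   IN={a, b, d, e, f}   OUT={a, b, d, e, f}
  B2:   IN={a, b, d, e, f}   OUT={b, d, e, f}
  B3:   IN={b, d, f}   OUT={}

B3 is the boundary node: OUT[B3] = {}
Applying B3's transfer function to that OUT value gives IN[B3] (row B3 above).

Answer: {b, d, f}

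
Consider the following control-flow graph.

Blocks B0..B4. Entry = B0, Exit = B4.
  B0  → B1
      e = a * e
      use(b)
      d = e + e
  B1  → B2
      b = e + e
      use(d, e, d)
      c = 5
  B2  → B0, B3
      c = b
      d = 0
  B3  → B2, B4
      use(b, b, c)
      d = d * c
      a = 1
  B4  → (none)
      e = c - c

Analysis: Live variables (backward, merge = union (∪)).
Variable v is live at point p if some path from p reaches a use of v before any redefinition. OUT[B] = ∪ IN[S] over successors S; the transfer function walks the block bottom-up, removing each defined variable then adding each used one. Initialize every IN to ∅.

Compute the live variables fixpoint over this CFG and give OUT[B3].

Answer: {a, b, c, e}

Derivation:
Converged values:
  B0: | IN={a, b, e} | OUT={a, d, e}
  B1: | IN={a, d, e} | OUT={a, b, e}
  B2: | IN={a, b, e} | OUT={a, b, c, d, e}
  B3: | IN={b, c, d, e} | OUT={a, b, c, e}
  B4: | IN={c} | OUT={}

Merge at B3: OUT[B3] = IN[B2] ⊔ IN[B4] = {a, b, c, e}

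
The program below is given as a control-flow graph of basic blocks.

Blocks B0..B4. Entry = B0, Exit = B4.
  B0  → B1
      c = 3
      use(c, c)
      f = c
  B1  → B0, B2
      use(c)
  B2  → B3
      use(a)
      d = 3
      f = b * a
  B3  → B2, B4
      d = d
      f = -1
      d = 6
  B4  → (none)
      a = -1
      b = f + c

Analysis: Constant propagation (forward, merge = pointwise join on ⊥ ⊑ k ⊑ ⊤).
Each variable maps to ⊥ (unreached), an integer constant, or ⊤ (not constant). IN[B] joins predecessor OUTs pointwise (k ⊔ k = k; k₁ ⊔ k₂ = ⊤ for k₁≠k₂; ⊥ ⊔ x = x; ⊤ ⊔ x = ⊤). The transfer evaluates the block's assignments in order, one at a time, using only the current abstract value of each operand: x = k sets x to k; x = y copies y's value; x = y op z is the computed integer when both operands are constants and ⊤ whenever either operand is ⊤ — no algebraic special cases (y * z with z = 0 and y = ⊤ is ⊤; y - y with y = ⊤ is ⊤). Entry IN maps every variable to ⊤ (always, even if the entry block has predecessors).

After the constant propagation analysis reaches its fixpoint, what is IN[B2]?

Converged values:
  B0:   IN=(all ⊤)   OUT={c:3, f:3; rest ⊤}
  B1:   IN={c:3, f:3; rest ⊤}   OUT={c:3, f:3; rest ⊤}
  B2:   IN={c:3; rest ⊤}   OUT={c:3, d:3; rest ⊤}
  B3:   IN={c:3, d:3; rest ⊤}   OUT={c:3, d:6, f:-1; rest ⊤}
  B4:   IN={c:3, d:6, f:-1; rest ⊤}   OUT={a:-1, b:2, c:3, d:6, f:-1; rest ⊤}

Merge at B2: IN[B2] = OUT[B1] ⊔ OUT[B3] = {a: ⊤, b: ⊤, c: 3, d: ⊤, e: ⊤, f: ⊤}

Answer: {a: ⊤, b: ⊤, c: 3, d: ⊤, e: ⊤, f: ⊤}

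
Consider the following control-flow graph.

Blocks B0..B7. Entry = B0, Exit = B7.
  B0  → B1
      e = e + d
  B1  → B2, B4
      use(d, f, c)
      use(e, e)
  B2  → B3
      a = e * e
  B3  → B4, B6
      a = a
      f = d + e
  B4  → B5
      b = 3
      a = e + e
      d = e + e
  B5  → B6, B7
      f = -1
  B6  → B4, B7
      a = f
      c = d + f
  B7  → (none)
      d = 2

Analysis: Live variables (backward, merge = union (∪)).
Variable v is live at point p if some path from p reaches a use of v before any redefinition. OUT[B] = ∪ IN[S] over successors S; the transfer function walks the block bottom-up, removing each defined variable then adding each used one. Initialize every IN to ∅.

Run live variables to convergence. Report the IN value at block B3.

Answer: {a, d, e}

Trace:
Per-block solution:
  B0:  IN={c, d, e, f}  OUT={c, d, e, f}
  B1:  IN={c, d, e, f}  OUT={d, e}
  B2:  IN={d, e}  OUT={a, d, e}
  B3:  IN={a, d, e}  OUT={d, e, f}
  B4:  IN={e}  OUT={d, e}
  B5:  IN={d, e}  OUT={d, e, f}
  B6:  IN={d, e, f}  OUT={e}
  B7:  IN={}  OUT={}

Merge at B3: OUT[B3] = IN[B4] ⊔ IN[B6] = {d, e, f}
Applying B3's transfer function to that OUT value gives IN[B3] (row B3 above).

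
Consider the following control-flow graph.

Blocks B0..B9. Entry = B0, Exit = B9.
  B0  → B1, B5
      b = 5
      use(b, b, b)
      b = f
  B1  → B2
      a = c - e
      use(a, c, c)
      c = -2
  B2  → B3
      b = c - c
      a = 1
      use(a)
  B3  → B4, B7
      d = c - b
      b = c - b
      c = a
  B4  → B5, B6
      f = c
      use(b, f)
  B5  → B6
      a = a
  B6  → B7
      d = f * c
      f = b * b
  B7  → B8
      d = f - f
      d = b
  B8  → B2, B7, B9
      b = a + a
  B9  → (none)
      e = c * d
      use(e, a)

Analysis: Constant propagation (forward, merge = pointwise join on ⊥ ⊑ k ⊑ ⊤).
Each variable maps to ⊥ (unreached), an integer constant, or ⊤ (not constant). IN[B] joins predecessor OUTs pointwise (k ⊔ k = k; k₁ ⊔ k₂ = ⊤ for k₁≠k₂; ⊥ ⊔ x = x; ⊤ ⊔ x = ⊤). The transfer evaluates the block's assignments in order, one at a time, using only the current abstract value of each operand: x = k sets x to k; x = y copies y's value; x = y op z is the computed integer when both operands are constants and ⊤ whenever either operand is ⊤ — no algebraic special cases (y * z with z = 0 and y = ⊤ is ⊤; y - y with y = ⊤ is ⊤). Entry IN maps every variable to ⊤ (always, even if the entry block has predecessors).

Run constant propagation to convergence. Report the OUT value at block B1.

Fixpoint table:
  B0: | IN=(all ⊤) | OUT=(all ⊤)
  B1: | IN=(all ⊤) | OUT={c:-2; rest ⊤}
  B2: | IN=(all ⊤) | OUT={a:1; rest ⊤}
  B3: | IN={a:1; rest ⊤} | OUT={a:1, c:1; rest ⊤}
  B4: | IN={a:1, c:1; rest ⊤} | OUT={a:1, c:1, f:1; rest ⊤}
  B5: | IN=(all ⊤) | OUT=(all ⊤)
  B6: | IN=(all ⊤) | OUT=(all ⊤)
  B7: | IN=(all ⊤) | OUT=(all ⊤)
  B8: | IN=(all ⊤) | OUT=(all ⊤)
  B9: | IN=(all ⊤) | OUT=(all ⊤)

Merge at B1: IN[B1] = OUT[B0] = {a: ⊤, b: ⊤, c: ⊤, d: ⊤, e: ⊤, f: ⊤}
Applying B1's transfer function to that IN value gives OUT[B1] (row B1 above).

Answer: {a: ⊤, b: ⊤, c: -2, d: ⊤, e: ⊤, f: ⊤}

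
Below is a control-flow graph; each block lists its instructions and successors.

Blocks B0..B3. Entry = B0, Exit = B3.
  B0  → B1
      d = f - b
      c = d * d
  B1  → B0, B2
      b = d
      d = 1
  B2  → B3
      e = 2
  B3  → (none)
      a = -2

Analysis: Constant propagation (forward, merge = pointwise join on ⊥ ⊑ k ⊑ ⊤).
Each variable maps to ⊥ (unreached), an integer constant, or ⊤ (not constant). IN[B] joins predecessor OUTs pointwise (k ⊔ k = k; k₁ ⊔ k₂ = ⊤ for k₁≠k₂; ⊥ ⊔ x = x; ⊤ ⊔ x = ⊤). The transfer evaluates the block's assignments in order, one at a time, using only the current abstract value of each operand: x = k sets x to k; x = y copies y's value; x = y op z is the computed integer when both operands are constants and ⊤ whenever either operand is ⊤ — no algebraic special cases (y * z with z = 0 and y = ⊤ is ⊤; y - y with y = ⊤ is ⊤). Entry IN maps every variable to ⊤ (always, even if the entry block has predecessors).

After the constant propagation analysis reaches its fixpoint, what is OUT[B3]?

Answer: {a: -2, b: ⊤, c: ⊤, d: 1, e: 2, f: ⊤}

Working:
Per-block solution:
  B0: | IN=(all ⊤) | OUT=(all ⊤)
  B1: | IN=(all ⊤) | OUT={d:1; rest ⊤}
  B2: | IN={d:1; rest ⊤} | OUT={d:1, e:2; rest ⊤}
  B3: | IN={d:1, e:2; rest ⊤} | OUT={a:-2, d:1, e:2; rest ⊤}

Merge at B3: IN[B3] = OUT[B2] = {a: ⊤, b: ⊤, c: ⊤, d: 1, e: 2, f: ⊤}
Applying B3's transfer function to that IN value gives OUT[B3] (row B3 above).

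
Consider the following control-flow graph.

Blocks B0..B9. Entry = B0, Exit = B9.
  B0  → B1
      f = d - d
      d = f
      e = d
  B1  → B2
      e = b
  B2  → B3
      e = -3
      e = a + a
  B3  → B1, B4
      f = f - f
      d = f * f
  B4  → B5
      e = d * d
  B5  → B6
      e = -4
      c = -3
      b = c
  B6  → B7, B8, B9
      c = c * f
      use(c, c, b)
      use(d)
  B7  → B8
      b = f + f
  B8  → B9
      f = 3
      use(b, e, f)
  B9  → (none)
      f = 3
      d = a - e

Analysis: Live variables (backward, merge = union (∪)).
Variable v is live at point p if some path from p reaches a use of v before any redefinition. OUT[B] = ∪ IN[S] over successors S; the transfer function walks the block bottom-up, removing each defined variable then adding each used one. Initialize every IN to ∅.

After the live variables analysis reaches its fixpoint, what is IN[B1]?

Converged values:
  B0: | IN={a, b, d} | OUT={a, b, f}
  B1: | IN={a, b, f} | OUT={a, b, f}
  B2: | IN={a, b, f} | OUT={a, b, f}
  B3: | IN={a, b, f} | OUT={a, b, d, f}
  B4: | IN={a, d, f} | OUT={a, d, f}
  B5: | IN={a, d, f} | OUT={a, b, c, d, e, f}
  B6: | IN={a, b, c, d, e, f} | OUT={a, b, e, f}
  B7: | IN={a, e, f} | OUT={a, b, e}
  B8: | IN={a, b, e} | OUT={a, e}
  B9: | IN={a, e} | OUT={}

Merge at B1: OUT[B1] = IN[B2] = {a, b, f}
Applying B1's transfer function to that OUT value gives IN[B1] (row B1 above).

Answer: {a, b, f}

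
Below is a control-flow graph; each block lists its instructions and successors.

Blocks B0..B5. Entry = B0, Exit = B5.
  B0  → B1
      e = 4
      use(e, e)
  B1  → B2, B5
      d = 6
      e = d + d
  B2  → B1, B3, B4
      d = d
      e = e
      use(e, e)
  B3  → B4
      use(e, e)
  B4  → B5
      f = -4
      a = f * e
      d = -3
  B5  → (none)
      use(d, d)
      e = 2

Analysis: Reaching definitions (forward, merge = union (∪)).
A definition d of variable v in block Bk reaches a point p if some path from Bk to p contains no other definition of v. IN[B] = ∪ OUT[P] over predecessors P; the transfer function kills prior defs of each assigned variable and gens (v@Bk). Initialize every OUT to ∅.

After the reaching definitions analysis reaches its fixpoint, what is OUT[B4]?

Per-block solution:
  B0: | IN={} | OUT={e@B0}
  B1: | IN={d@B2, e@B0, e@B2} | OUT={d@B1, e@B1}
  B2: | IN={d@B1, e@B1} | OUT={d@B2, e@B2}
  B3: | IN={d@B2, e@B2} | OUT={d@B2, e@B2}
  B4: | IN={d@B2, e@B2} | OUT={a@B4, d@B4, e@B2, f@B4}
  B5: | IN={a@B4, d@B1, d@B4, e@B1, e@B2, f@B4} | OUT={a@B4, d@B1, d@B4, e@B5, f@B4}

Merge at B4: IN[B4] = OUT[B2] ⊔ OUT[B3] = {d@B2, e@B2}
Applying B4's transfer function to that IN value gives OUT[B4] (row B4 above).

Answer: {a@B4, d@B4, e@B2, f@B4}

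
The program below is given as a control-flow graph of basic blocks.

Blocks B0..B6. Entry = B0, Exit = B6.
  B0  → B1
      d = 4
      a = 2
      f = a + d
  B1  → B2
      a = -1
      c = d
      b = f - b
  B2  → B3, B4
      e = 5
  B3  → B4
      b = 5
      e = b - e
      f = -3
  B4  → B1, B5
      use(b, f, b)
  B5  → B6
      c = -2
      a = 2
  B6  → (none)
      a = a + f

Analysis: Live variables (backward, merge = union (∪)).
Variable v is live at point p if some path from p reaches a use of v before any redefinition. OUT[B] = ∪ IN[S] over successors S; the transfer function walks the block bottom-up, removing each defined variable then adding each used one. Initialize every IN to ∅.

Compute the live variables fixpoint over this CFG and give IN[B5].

Fixpoint table:
  B0: | IN={b} | OUT={b, d, f}
  B1: | IN={b, d, f} | OUT={b, d, f}
  B2: | IN={b, d, f} | OUT={b, d, e, f}
  B3: | IN={d, e} | OUT={b, d, f}
  B4: | IN={b, d, f} | OUT={b, d, f}
  B5: | IN={f} | OUT={a, f}
  B6: | IN={a, f} | OUT={}

Merge at B5: OUT[B5] = IN[B6] = {a, f}
Applying B5's transfer function to that OUT value gives IN[B5] (row B5 above).

Answer: {f}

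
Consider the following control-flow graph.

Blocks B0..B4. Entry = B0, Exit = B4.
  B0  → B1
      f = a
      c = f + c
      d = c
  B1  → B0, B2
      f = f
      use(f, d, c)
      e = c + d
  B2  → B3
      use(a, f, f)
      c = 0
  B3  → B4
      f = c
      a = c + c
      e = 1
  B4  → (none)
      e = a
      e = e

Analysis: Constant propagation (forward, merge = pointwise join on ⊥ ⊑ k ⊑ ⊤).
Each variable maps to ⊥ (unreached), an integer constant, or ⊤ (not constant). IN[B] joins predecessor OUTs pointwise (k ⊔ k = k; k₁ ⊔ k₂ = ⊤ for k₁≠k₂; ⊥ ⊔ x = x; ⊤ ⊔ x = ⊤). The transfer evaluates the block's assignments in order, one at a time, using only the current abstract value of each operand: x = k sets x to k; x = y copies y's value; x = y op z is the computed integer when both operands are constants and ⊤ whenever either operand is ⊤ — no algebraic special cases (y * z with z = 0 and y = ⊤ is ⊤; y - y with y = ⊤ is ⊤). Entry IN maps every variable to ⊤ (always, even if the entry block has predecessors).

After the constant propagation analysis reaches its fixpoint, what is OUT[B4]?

Answer: {a: 0, b: ⊤, c: 0, d: ⊤, e: 0, f: 0}

Working:
Per-block solution:
  B0: | IN=(all ⊤) | OUT=(all ⊤)
  B1: | IN=(all ⊤) | OUT=(all ⊤)
  B2: | IN=(all ⊤) | OUT={c:0; rest ⊤}
  B3: | IN={c:0; rest ⊤} | OUT={a:0, c:0, e:1, f:0; rest ⊤}
  B4: | IN={a:0, c:0, e:1, f:0; rest ⊤} | OUT={a:0, c:0, e:0, f:0; rest ⊤}

Merge at B4: IN[B4] = OUT[B3] = {a: 0, b: ⊤, c: 0, d: ⊤, e: 1, f: 0}
Applying B4's transfer function to that IN value gives OUT[B4] (row B4 above).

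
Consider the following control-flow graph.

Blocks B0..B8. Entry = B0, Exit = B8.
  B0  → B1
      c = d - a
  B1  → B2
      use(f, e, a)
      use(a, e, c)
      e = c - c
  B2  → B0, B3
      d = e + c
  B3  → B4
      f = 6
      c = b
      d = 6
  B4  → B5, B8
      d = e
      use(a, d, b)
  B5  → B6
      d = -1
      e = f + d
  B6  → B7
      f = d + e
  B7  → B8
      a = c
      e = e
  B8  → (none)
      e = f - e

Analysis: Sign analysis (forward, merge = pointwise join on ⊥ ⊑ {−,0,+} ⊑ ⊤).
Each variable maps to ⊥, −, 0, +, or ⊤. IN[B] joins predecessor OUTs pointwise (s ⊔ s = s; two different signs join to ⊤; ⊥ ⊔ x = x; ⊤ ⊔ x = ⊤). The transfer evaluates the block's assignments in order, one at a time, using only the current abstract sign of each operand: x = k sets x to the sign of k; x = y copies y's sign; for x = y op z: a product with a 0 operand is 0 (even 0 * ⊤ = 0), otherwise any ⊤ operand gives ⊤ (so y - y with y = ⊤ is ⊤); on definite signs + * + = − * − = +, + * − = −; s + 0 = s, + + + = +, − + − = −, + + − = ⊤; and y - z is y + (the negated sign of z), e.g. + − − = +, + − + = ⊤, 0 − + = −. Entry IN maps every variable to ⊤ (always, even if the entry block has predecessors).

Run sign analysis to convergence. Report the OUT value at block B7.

Converged values:
  B0:   IN=(all ⊤)   OUT=(all ⊤)
  B1:   IN=(all ⊤)   OUT=(all ⊤)
  B2:   IN=(all ⊤)   OUT=(all ⊤)
  B3:   IN=(all ⊤)   OUT={d:+, f:+; rest ⊤}
  B4:   IN={d:+, f:+; rest ⊤}   OUT={f:+; rest ⊤}
  B5:   IN={f:+; rest ⊤}   OUT={d:-, f:+; rest ⊤}
  B6:   IN={d:-, f:+; rest ⊤}   OUT={d:-; rest ⊤}
  B7:   IN={d:-; rest ⊤}   OUT={d:-; rest ⊤}
  B8:   IN=(all ⊤)   OUT=(all ⊤)

Merge at B7: IN[B7] = OUT[B6] = {a: ⊤, b: ⊤, c: ⊤, d: -, e: ⊤, f: ⊤}
Applying B7's transfer function to that IN value gives OUT[B7] (row B7 above).

Answer: {a: ⊤, b: ⊤, c: ⊤, d: -, e: ⊤, f: ⊤}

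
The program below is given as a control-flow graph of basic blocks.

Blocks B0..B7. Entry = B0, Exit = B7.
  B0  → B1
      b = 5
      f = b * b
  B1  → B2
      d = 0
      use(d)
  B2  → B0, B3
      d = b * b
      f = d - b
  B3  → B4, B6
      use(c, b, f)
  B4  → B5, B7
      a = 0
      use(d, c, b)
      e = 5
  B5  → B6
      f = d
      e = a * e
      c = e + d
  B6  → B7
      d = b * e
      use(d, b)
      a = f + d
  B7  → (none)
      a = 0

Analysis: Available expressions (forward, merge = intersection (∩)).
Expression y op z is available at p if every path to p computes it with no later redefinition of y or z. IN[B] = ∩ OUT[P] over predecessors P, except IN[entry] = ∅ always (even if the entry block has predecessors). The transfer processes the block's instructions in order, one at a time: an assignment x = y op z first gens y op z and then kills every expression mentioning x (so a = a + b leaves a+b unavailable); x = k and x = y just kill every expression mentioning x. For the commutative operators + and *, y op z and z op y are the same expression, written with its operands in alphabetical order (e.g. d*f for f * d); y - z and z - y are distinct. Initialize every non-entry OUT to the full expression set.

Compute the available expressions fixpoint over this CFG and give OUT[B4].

Answer: {b*b, d-b}

Derivation:
Fixpoint table:
  B0:   IN={}   OUT={b*b}
  B1:   IN={b*b}   OUT={b*b}
  B2:   IN={b*b}   OUT={b*b, d-b}
  B3:   IN={b*b, d-b}   OUT={b*b, d-b}
  B4:   IN={b*b, d-b}   OUT={b*b, d-b}
  B5:   IN={b*b, d-b}   OUT={b*b, d+e, d-b}
  B6:   IN={b*b, d-b}   OUT={b*b, b*e, d+f}
  B7:   IN={b*b}   OUT={b*b}

Merge at B4: IN[B4] = OUT[B3] = {b*b, d-b}
Applying B4's transfer function to that IN value gives OUT[B4] (row B4 above).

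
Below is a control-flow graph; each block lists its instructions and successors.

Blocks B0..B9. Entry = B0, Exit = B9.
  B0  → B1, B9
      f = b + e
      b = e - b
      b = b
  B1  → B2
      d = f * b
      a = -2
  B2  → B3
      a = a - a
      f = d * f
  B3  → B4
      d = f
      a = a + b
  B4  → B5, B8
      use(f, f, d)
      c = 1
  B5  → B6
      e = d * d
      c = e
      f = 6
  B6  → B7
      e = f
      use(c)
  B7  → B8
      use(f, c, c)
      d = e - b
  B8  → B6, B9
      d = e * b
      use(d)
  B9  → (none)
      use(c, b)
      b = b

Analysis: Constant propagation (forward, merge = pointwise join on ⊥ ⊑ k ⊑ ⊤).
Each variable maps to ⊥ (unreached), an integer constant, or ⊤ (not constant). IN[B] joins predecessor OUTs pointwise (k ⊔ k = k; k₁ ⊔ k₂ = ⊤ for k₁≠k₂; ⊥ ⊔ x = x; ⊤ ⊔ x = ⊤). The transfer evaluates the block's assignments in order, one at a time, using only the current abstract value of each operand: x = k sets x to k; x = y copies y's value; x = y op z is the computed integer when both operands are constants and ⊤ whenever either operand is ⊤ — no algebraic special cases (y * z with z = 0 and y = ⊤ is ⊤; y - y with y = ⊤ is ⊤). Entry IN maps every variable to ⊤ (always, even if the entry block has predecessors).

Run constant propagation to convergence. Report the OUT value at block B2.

Converged values:
  B0:  IN=(all ⊤)  OUT=(all ⊤)
  B1:  IN=(all ⊤)  OUT={a:-2; rest ⊤}
  B2:  IN={a:-2; rest ⊤}  OUT={a:0; rest ⊤}
  B3:  IN={a:0; rest ⊤}  OUT=(all ⊤)
  B4:  IN=(all ⊤)  OUT={c:1; rest ⊤}
  B5:  IN={c:1; rest ⊤}  OUT={f:6; rest ⊤}
  B6:  IN=(all ⊤)  OUT=(all ⊤)
  B7:  IN=(all ⊤)  OUT=(all ⊤)
  B8:  IN=(all ⊤)  OUT=(all ⊤)
  B9:  IN=(all ⊤)  OUT=(all ⊤)

Merge at B2: IN[B2] = OUT[B1] = {a: -2, b: ⊤, c: ⊤, d: ⊤, e: ⊤, f: ⊤}
Applying B2's transfer function to that IN value gives OUT[B2] (row B2 above).

Answer: {a: 0, b: ⊤, c: ⊤, d: ⊤, e: ⊤, f: ⊤}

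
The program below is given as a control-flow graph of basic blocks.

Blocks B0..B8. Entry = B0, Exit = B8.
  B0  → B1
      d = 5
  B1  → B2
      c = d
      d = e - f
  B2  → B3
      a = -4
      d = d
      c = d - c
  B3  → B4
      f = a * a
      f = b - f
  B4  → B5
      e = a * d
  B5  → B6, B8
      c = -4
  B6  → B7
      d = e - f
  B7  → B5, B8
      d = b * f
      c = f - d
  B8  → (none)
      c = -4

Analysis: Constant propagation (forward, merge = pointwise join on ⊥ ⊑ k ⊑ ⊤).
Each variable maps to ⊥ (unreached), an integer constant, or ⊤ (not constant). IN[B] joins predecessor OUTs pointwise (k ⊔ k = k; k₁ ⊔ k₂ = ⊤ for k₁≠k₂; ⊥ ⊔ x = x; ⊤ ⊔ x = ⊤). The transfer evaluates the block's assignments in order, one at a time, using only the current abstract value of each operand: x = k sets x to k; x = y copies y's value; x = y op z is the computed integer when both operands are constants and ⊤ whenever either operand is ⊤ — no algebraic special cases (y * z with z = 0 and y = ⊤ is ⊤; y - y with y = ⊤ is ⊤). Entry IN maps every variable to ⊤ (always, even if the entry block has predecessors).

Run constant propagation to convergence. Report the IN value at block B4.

Converged values:
  B0:  IN=(all ⊤)  OUT={d:5; rest ⊤}
  B1:  IN={d:5; rest ⊤}  OUT={c:5; rest ⊤}
  B2:  IN={c:5; rest ⊤}  OUT={a:-4; rest ⊤}
  B3:  IN={a:-4; rest ⊤}  OUT={a:-4; rest ⊤}
  B4:  IN={a:-4; rest ⊤}  OUT={a:-4; rest ⊤}
  B5:  IN={a:-4; rest ⊤}  OUT={a:-4, c:-4; rest ⊤}
  B6:  IN={a:-4, c:-4; rest ⊤}  OUT={a:-4, c:-4; rest ⊤}
  B7:  IN={a:-4, c:-4; rest ⊤}  OUT={a:-4; rest ⊤}
  B8:  IN={a:-4; rest ⊤}  OUT={a:-4, c:-4; rest ⊤}

Merge at B4: IN[B4] = OUT[B3] = {a: -4, b: ⊤, c: ⊤, d: ⊤, e: ⊤, f: ⊤}

Answer: {a: -4, b: ⊤, c: ⊤, d: ⊤, e: ⊤, f: ⊤}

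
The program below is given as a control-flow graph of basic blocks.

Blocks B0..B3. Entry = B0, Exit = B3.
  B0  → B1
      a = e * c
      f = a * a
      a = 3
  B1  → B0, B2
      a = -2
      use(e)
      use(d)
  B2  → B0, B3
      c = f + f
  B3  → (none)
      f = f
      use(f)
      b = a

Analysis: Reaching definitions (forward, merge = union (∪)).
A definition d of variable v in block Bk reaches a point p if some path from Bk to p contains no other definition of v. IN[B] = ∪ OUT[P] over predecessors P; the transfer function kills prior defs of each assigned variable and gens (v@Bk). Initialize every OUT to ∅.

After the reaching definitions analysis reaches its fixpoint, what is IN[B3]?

Answer: {a@B1, c@B2, f@B0}

Derivation:
Converged values:
  B0:   IN={a@B1, c@B2, f@B0}   OUT={a@B0, c@B2, f@B0}
  B1:   IN={a@B0, c@B2, f@B0}   OUT={a@B1, c@B2, f@B0}
  B2:   IN={a@B1, c@B2, f@B0}   OUT={a@B1, c@B2, f@B0}
  B3:   IN={a@B1, c@B2, f@B0}   OUT={a@B1, b@B3, c@B2, f@B3}

Merge at B3: IN[B3] = OUT[B2] = {a@B1, c@B2, f@B0}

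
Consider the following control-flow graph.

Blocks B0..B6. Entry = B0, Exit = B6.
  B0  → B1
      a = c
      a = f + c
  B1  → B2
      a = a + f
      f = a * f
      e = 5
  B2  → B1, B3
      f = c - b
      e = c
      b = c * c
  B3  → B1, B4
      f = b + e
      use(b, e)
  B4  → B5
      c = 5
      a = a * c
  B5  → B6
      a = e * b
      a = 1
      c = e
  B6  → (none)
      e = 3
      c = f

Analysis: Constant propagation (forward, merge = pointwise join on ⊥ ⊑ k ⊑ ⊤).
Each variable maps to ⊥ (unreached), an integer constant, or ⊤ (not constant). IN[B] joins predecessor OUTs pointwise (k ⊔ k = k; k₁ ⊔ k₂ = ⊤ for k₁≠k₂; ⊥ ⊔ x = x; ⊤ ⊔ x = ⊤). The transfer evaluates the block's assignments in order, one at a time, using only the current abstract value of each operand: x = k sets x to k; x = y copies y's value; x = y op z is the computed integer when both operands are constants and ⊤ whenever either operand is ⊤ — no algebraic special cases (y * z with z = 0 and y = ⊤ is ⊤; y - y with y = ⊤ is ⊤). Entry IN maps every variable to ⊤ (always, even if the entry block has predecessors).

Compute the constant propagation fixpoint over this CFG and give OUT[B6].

Converged values:
  B0:   IN=(all ⊤)   OUT=(all ⊤)
  B1:   IN=(all ⊤)   OUT={e:5; rest ⊤}
  B2:   IN={e:5; rest ⊤}   OUT=(all ⊤)
  B3:   IN=(all ⊤)   OUT=(all ⊤)
  B4:   IN=(all ⊤)   OUT={c:5; rest ⊤}
  B5:   IN={c:5; rest ⊤}   OUT={a:1; rest ⊤}
  B6:   IN={a:1; rest ⊤}   OUT={a:1, e:3; rest ⊤}

Merge at B6: IN[B6] = OUT[B5] = {a: 1, b: ⊤, c: ⊤, d: ⊤, e: ⊤, f: ⊤}
Applying B6's transfer function to that IN value gives OUT[B6] (row B6 above).

Answer: {a: 1, b: ⊤, c: ⊤, d: ⊤, e: 3, f: ⊤}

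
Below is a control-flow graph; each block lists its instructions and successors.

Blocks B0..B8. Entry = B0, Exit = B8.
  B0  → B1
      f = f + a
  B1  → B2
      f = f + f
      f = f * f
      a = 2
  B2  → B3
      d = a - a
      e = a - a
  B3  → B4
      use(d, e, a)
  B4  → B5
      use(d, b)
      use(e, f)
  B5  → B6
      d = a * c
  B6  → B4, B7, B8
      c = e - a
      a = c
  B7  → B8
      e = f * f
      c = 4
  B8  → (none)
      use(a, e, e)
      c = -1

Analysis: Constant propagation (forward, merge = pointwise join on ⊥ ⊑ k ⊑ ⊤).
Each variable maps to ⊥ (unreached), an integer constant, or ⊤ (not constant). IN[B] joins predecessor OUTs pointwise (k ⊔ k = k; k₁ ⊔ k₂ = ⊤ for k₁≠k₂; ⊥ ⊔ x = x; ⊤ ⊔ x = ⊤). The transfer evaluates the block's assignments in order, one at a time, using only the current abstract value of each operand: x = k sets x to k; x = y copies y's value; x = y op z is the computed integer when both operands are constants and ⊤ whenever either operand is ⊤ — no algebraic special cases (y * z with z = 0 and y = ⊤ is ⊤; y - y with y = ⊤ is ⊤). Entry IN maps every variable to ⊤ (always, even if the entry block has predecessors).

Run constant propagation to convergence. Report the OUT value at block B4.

Per-block solution:
  B0:  IN=(all ⊤)  OUT=(all ⊤)
  B1:  IN=(all ⊤)  OUT={a:2; rest ⊤}
  B2:  IN={a:2; rest ⊤}  OUT={a:2, d:0, e:0; rest ⊤}
  B3:  IN={a:2, d:0, e:0; rest ⊤}  OUT={a:2, d:0, e:0; rest ⊤}
  B4:  IN={e:0; rest ⊤}  OUT={e:0; rest ⊤}
  B5:  IN={e:0; rest ⊤}  OUT={e:0; rest ⊤}
  B6:  IN={e:0; rest ⊤}  OUT={e:0; rest ⊤}
  B7:  IN={e:0; rest ⊤}  OUT={c:4; rest ⊤}
  B8:  IN=(all ⊤)  OUT={c:-1; rest ⊤}

Merge at B4: IN[B4] = OUT[B3] ⊔ OUT[B6] = {a: ⊤, b: ⊤, c: ⊤, d: ⊤, e: 0, f: ⊤}
Applying B4's transfer function to that IN value gives OUT[B4] (row B4 above).

Answer: {a: ⊤, b: ⊤, c: ⊤, d: ⊤, e: 0, f: ⊤}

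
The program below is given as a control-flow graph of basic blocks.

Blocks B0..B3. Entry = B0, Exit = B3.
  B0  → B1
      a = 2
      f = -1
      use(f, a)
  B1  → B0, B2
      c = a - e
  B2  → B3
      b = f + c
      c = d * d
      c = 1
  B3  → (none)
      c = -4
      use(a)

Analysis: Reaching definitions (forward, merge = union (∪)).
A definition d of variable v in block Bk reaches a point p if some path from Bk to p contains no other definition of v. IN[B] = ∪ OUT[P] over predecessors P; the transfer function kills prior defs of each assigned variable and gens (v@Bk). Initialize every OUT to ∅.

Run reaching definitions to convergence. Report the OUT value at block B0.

Converged values:
  B0: | IN={a@B0, c@B1, f@B0} | OUT={a@B0, c@B1, f@B0}
  B1: | IN={a@B0, c@B1, f@B0} | OUT={a@B0, c@B1, f@B0}
  B2: | IN={a@B0, c@B1, f@B0} | OUT={a@B0, b@B2, c@B2, f@B0}
  B3: | IN={a@B0, b@B2, c@B2, f@B0} | OUT={a@B0, b@B2, c@B3, f@B0}

Merge at B0 (entry node, so the boundary value {} is joined with the incoming edge(s)): IN[B0] = {} ⊔ OUT[B1] = {a@B0, c@B1, f@B0}
Applying B0's transfer function to that IN value gives OUT[B0] (row B0 above).

Answer: {a@B0, c@B1, f@B0}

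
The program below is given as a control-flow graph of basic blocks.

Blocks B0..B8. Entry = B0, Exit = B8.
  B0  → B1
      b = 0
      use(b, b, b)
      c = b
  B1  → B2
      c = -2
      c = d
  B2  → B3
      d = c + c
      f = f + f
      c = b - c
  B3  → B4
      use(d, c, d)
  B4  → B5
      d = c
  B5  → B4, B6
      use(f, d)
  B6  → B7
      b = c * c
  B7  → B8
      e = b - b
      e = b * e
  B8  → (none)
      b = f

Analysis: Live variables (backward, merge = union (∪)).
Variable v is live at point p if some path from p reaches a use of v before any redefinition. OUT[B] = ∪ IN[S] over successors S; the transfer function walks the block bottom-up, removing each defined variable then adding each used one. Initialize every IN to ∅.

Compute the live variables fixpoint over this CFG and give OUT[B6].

Answer: {b, f}

Trace:
Converged values:
  B0:   IN={d, f}   OUT={b, d, f}
  B1:   IN={b, d, f}   OUT={b, c, f}
  B2:   IN={b, c, f}   OUT={c, d, f}
  B3:   IN={c, d, f}   OUT={c, f}
  B4:   IN={c, f}   OUT={c, d, f}
  B5:   IN={c, d, f}   OUT={c, f}
  B6:   IN={c, f}   OUT={b, f}
  B7:   IN={b, f}   OUT={f}
  B8:   IN={f}   OUT={}

Merge at B6: OUT[B6] = IN[B7] = {b, f}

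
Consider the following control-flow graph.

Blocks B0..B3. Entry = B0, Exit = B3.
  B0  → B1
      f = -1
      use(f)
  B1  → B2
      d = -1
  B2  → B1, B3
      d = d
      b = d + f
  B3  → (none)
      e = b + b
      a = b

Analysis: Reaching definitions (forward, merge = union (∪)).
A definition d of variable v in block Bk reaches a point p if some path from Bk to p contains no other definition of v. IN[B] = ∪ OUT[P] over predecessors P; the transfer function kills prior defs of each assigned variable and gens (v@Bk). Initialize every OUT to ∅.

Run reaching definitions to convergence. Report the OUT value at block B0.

Per-block solution:
  B0:   IN={}   OUT={f@B0}
  B1:   IN={b@B2, d@B2, f@B0}   OUT={b@B2, d@B1, f@B0}
  B2:   IN={b@B2, d@B1, f@B0}   OUT={b@B2, d@B2, f@B0}
  B3:   IN={b@B2, d@B2, f@B0}   OUT={a@B3, b@B2, d@B2, e@B3, f@B0}

B0 is the boundary node: IN[B0] = {}
Applying B0's transfer function to that IN value gives OUT[B0] (row B0 above).

Answer: {f@B0}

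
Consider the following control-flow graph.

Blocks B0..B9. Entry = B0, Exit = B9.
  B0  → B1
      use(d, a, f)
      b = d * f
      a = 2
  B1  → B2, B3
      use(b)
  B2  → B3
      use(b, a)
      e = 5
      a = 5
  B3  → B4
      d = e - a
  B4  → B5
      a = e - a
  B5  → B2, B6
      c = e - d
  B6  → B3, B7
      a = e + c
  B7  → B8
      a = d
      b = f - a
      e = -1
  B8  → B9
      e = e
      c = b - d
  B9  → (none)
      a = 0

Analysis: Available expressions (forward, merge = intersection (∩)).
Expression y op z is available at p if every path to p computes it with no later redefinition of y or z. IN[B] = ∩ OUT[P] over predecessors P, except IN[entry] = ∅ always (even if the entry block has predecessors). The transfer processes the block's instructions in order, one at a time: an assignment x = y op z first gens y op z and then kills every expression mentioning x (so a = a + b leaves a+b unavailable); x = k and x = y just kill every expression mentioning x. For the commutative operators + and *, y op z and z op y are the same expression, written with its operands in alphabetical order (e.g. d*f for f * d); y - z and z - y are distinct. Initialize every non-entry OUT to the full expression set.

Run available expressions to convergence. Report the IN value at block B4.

Converged values:
  B0:   IN={}   OUT={d*f}
  B1:   IN={d*f}   OUT={d*f}
  B2:   IN={}   OUT={}
  B3:   IN={}   OUT={e-a}
  B4:   IN={e-a}   OUT={}
  B5:   IN={}   OUT={e-d}
  B6:   IN={e-d}   OUT={c+e, e-d}
  B7:   IN={c+e, e-d}   OUT={f-a}
  B8:   IN={f-a}   OUT={b-d, f-a}
  B9:   IN={b-d, f-a}   OUT={b-d}

Merge at B4: IN[B4] = OUT[B3] = {e-a}

Answer: {e-a}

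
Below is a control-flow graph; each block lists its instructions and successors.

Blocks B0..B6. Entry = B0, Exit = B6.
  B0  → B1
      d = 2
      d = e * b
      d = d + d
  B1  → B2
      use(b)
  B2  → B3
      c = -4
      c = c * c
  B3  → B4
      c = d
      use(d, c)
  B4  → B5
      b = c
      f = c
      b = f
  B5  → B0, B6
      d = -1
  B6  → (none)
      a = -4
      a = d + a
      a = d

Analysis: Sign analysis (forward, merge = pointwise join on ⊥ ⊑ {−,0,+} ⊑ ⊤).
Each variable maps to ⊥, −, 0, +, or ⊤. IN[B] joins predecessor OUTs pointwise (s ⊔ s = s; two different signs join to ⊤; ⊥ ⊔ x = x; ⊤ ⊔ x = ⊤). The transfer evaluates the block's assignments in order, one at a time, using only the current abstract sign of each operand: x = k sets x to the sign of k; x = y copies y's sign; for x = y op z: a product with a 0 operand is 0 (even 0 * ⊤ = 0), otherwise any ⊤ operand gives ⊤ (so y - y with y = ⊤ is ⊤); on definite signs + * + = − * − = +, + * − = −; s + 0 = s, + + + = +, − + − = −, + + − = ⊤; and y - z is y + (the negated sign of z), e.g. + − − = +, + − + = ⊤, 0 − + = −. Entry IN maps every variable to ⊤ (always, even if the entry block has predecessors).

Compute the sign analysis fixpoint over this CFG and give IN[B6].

Answer: {a: ⊤, b: ⊤, c: ⊤, d: -, e: ⊤, f: ⊤}

Trace:
Converged values:
  B0:  IN=(all ⊤)  OUT=(all ⊤)
  B1:  IN=(all ⊤)  OUT=(all ⊤)
  B2:  IN=(all ⊤)  OUT={c:+; rest ⊤}
  B3:  IN={c:+; rest ⊤}  OUT=(all ⊤)
  B4:  IN=(all ⊤)  OUT=(all ⊤)
  B5:  IN=(all ⊤)  OUT={d:-; rest ⊤}
  B6:  IN={d:-; rest ⊤}  OUT={a:-, d:-; rest ⊤}

Merge at B6: IN[B6] = OUT[B5] = {a: ⊤, b: ⊤, c: ⊤, d: -, e: ⊤, f: ⊤}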